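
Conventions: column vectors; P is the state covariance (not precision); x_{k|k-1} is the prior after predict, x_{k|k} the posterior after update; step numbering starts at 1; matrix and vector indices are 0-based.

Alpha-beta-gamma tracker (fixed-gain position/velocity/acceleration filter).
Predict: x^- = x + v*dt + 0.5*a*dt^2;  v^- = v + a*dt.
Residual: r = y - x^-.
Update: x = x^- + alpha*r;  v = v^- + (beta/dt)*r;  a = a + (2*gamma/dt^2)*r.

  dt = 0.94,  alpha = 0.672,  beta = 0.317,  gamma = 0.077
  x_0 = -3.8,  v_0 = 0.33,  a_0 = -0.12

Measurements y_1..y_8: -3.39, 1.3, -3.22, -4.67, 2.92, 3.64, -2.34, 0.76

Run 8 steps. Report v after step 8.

v_post = 0.0008

step 1: x_pred=-3.5428  r=0.1528  x^+=-3.4401  v^+=0.2687  a^+=-0.0934
step 2: x_pred=-3.2288  r=4.5288  x^+=-0.1854  v^+=1.7082  a^+=0.6959
step 3: x_pred=1.7278  r=-4.9478  x^+=-1.5971  v^+=0.6939  a^+=-0.1664
step 4: x_pred=-1.0184  r=-3.6516  x^+=-3.4723  v^+=-0.6940  a^+=-0.8028
step 5: x_pred=-4.4793  r=7.3993  x^+=0.4930  v^+=1.0467  a^+=0.4868
step 6: x_pred=1.6920  r=1.9480  x^+=3.0010  v^+=2.1612  a^+=0.8263
step 7: x_pred=5.3976  r=-7.7376  x^+=0.1979  v^+=0.3285  a^+=-0.5223
step 8: x_pred=0.2760  r=0.4840  x^+=0.6013  v^+=0.0008  a^+=-0.4379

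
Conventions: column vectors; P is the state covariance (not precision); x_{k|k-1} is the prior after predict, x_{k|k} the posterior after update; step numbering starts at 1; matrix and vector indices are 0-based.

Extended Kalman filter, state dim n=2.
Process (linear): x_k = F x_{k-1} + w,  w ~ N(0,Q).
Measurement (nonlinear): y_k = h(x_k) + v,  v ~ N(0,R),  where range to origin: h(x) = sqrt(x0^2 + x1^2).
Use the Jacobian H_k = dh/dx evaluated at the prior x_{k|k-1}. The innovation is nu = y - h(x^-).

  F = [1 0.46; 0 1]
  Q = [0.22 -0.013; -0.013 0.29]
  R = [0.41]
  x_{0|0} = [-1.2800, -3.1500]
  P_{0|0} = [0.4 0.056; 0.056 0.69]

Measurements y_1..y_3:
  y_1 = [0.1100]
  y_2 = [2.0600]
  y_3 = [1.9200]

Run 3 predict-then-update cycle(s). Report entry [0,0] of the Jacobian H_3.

H_jac[0,0] = -0.8797

step 1: x^-=[-2.7290, -3.1500]  P^-=[0.8175 0.3604; 0.3604 0.9800]  H_jac=[-0.6548 -0.7558]  S=[1.6771]  K=[-0.4816; -0.5824]  nu=[-4.0577]  x^+=[-0.7747, -0.7869]  P^+=[0.4285 -0.1100; -0.1100 0.4112]
step 2: x^-=[-1.1367, -0.7869]  P^-=[0.6343 0.0662; 0.0662 0.7012]  H_jac=[-0.8222 -0.5692]  S=[1.1279]  K=[-0.4958; -0.4021]  nu=[0.6775]  x^+=[-1.4726, -1.0593]  P^+=[0.3571 -0.1587; -0.1587 0.5189]
step 3: x^-=[-1.9599, -1.0593]  P^-=[0.5409 0.0670; 0.0670 0.8089]  H_jac=[-0.8797 -0.4755]  S=[1.0675]  K=[-0.4756; -0.4155]  nu=[-0.3078]  x^+=[-1.8135, -0.9314]  P^+=[0.2994 -0.1439; -0.1439 0.6246]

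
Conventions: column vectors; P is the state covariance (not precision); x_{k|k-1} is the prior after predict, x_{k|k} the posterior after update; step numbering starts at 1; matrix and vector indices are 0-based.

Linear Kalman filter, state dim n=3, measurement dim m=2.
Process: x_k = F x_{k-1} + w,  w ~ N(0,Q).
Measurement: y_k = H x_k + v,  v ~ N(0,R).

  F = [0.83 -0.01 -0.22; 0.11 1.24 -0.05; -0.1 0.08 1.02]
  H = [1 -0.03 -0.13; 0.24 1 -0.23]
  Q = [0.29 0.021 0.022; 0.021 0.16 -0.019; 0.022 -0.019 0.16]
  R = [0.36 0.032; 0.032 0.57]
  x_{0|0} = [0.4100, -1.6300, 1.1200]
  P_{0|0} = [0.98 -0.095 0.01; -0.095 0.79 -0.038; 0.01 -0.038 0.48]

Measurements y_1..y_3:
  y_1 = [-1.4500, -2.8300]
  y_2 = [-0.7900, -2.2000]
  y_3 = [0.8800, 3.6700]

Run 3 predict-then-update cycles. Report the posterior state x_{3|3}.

x_post = [0.3763, 0.5104, 0.0840]

step 1: x^-=[0.1102, -2.0321, 0.9710]  P^-=[0.9862 0.0180 -0.1643; 0.0180 1.3664 -0.0117; -0.1643 -0.0117 0.6675]  S=[1.4003 0.3099; 0.3099 2.0607]  K=[0.7114 0.0349; -0.1684 0.6918; -0.1625 -0.0749]  nu=[-1.4949, -0.6010]  x^+=[-0.9743, -2.1961, 1.2590]  P^+=[0.2595 -0.0147 0.0212; -0.0147 0.4126 0.0877; 0.0212 0.0877 0.6114]
step 2: x^-=[-1.0637, -2.8933, 1.2059]  P^-=[0.4913 0.0059 -0.1221; 0.0059 0.7840 0.1026; -0.1221 0.1026 0.8116]  S=[0.8979 0.1758; 0.1758 1.3944]  K=[0.5571 0.0387; -0.1450 0.5647; -0.2471 -0.0502]  nu=[0.3437, 1.2259]  x^+=[-0.8248, -2.2509, 1.0595]  P^+=[0.2030 -0.0063 0.0108; -0.0063 0.3494 0.1332; 0.0108 0.1332 0.7489]
step 3: x^-=[-0.8952, -2.9348, 0.9831]  P^-=[0.4629 -0.0001 -0.1579; -0.0001 0.6831 0.1451; -0.1579 0.1451 0.9631]  S=[0.8820 0.1747; 0.1747 1.2814]  K=[0.5399 0.0414; -0.1492 0.5274; -0.3168 -0.0460]  nu=[1.8149, 7.0458]  x^+=[0.3763, 0.5104, 0.0840]  P^+=[0.1958 -0.0057 0.0020; -0.0057 0.3346 0.1625; 0.0020 0.1625 0.8667]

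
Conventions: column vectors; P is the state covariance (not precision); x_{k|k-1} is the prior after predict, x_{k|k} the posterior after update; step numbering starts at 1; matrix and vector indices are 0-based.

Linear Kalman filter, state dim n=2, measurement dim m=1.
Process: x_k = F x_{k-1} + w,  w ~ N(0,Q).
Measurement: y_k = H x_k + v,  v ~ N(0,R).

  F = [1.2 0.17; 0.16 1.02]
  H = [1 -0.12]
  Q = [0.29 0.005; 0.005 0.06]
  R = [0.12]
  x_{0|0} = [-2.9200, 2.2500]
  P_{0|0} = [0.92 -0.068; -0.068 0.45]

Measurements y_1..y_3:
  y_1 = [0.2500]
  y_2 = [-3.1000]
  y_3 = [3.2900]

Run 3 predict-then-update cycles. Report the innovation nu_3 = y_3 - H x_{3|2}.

innov = [5.8517]

step 1: x^-=[-3.1215, 1.8278]  P^-=[1.6001 0.1746; 0.1746 0.5295]  S=[1.6858]  K=[0.9367; 0.0659]  nu=[3.5908]  x^+=[0.2421, 2.0643]  P^+=[0.1209 0.0706; 0.0706 0.5222]
step 2: x^-=[0.6415, 2.1444]  P^-=[0.5079 0.2071; 0.2071 0.6294]  S=[0.5873]  K=[0.8226; 0.2239]  nu=[-3.4841]  x^+=[-2.2244, 1.3641]  P^+=[0.1106 0.0989; 0.0989 0.6000]
step 3: x^-=[-2.4374, 1.0355]  P^-=[0.5069 0.2540; 0.2540 0.7193]  S=[0.5763]  K=[0.8267; 0.2909]  nu=[5.8517]  x^+=[2.4001, 2.7378]  P^+=[0.1130 0.1154; 0.1154 0.6706]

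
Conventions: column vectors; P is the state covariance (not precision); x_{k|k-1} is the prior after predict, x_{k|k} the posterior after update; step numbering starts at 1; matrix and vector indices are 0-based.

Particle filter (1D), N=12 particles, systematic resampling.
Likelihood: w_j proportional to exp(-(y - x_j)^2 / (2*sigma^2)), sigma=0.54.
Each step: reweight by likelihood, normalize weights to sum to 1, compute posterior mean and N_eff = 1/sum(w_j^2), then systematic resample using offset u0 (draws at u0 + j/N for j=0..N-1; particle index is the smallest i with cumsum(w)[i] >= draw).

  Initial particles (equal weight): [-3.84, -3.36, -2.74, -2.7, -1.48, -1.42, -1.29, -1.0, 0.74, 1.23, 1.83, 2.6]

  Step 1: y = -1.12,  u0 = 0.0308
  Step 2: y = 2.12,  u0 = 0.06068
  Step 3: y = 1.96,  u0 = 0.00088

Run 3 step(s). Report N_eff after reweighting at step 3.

step 1: w=[0.0000, 0.0001, 0.0031, 0.0038, 0.2216, 0.2372, 0.2634, 0.2700, 0.0007, 0.0000, 0.0000, 0.0000]  mean=-1.2931  Neff=4.0368  idx=[4, 4, 4, 5, 5, 5, 6, 6, 6, 7, 7, 7]
step 2: w=[0.0013, 0.0013, 0.0013, 0.0026, 0.0026, 0.0026, 0.0123, 0.0123, 0.0123, 0.3171, 0.3171, 0.3171]  mean=-1.0158  Neff=3.3092  idx=[9, 9, 9, 9, 10, 10, 10, 10, 11, 11, 11, 11]
step 3: w=[0.0833, 0.0833, 0.0833, 0.0833, 0.0833, 0.0833, 0.0833, 0.0833, 0.0833, 0.0833, 0.0833, 0.0833]  mean=-1.0000  Neff=12.0000  idx=[0, 1, 2, 3, 4, 5, 6, 7, 8, 9, 10, 11]

N_eff = 12.0000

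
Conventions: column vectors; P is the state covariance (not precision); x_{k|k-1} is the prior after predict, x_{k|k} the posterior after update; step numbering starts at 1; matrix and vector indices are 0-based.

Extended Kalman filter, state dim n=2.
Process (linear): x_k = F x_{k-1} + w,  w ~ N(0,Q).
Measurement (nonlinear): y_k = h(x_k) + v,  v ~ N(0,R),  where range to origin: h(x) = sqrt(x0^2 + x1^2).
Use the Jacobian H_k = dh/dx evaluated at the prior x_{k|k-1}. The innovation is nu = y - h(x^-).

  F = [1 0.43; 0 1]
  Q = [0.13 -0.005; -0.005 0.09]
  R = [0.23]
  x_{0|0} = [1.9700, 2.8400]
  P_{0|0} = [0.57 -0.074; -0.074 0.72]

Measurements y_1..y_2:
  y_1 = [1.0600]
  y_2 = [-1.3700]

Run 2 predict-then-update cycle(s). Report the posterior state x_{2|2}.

x_post = [-0.0198, -0.2427]

step 1: x^-=[3.1912, 2.8400]  P^-=[0.7695 0.2306; 0.2306 0.8100]  H_jac=[0.7470 0.6648]  S=[1.2464]  K=[0.5842; 0.5702]  nu=[-3.2119]  x^+=[1.3149, 1.0085]  P^+=[0.3441 -0.1846; -0.1846 0.4047]
step 2: x^-=[1.7485, 1.0085]  P^-=[0.3902 -0.0156; -0.0156 0.4947]  H_jac=[0.8663 0.4996]  S=[0.6328]  K=[0.5219; 0.3692]  nu=[-3.3885]  x^+=[-0.0198, -0.2427]  P^+=[0.2179 -0.1375; -0.1375 0.4084]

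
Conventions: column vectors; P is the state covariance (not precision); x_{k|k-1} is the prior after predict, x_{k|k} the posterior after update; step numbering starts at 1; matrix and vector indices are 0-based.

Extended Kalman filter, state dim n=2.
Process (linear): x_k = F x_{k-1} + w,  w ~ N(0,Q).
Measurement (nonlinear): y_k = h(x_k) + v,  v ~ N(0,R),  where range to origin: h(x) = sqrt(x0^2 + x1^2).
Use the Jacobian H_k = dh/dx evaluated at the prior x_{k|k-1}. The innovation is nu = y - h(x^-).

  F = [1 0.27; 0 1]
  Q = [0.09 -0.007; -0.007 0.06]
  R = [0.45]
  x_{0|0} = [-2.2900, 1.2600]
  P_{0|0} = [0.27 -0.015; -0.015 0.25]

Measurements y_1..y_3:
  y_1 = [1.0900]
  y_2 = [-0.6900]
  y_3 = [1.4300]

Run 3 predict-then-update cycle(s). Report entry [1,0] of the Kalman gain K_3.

step 1: x^-=[-1.9498, 1.2600]  P^-=[0.3701 0.0455; 0.0455 0.3100]  H_jac=[-0.8399 0.5428]  S=[0.7609]  K=[-0.3761; 0.1709]  nu=[-1.2315]  x^+=[-1.4867, 1.0495]  P^+=[0.2625 0.0944; 0.0944 0.2878]
step 2: x^-=[-1.2033, 1.0495]  P^-=[0.4245 0.1651; 0.1651 0.3478]  H_jac=[-0.7536 0.6573]  S=[0.6778]  K=[-0.3118; 0.1537]  nu=[-2.2867]  x^+=[-0.4902, 0.6981]  P^+=[0.3586 0.1976; 0.1976 0.3318]
step 3: x^-=[-0.3017, 0.6981]  P^-=[0.5794 0.2802; 0.2802 0.3918]  H_jac=[-0.3968 0.9179]  S=[0.6672]  K=[0.0409; 0.3724]  nu=[0.6695]  x^+=[-0.2744, 0.9474]  P^+=[0.5783 0.2700; 0.2700 0.2993]

K[1,0] = 0.3724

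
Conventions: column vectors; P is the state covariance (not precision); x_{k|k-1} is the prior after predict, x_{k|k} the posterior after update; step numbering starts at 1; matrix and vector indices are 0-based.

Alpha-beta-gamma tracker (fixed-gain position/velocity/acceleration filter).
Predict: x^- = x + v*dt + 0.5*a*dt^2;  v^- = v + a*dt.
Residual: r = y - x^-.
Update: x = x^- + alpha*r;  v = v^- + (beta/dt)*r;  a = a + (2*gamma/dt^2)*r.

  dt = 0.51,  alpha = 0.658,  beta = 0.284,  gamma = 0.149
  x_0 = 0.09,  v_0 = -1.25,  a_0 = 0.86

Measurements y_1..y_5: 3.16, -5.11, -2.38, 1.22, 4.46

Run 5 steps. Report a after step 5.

a_post = 9.3369

step 1: x_pred=-0.4357  r=3.5957  x^+=1.9303  v^+=1.1909  a^+=4.9796
step 2: x_pred=3.1852  r=-8.2952  x^+=-2.2730  v^+=-0.8888  a^+=-4.5244
step 3: x_pred=-3.3147  r=0.9347  x^+=-2.6997  v^+=-2.6757  a^+=-3.4534
step 4: x_pred=-4.5134  r=5.7334  x^+=-0.7408  v^+=-1.2443  a^+=3.1154
step 5: x_pred=-0.9702  r=5.4302  x^+=2.6029  v^+=3.3685  a^+=9.3369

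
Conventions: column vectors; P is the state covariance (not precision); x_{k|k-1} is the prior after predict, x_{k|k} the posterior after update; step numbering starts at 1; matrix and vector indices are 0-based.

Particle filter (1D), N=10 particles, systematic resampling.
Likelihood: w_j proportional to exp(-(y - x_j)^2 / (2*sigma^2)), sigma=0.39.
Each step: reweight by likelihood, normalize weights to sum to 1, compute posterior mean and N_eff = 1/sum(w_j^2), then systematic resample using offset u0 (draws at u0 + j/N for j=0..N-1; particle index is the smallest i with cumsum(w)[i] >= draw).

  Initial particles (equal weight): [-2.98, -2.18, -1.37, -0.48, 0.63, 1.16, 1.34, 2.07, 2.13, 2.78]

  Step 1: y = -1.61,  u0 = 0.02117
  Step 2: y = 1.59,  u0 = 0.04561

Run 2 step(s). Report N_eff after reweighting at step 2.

N_eff = 7.0000

step 1: w=[0.0018, 0.2892, 0.6964, 0.0127, 0.0000, 0.0000, 0.0000, 0.0000, 0.0000, 0.0000]  mean=-1.5958  Neff=1.7583  idx=[1, 1, 1, 2, 2, 2, 2, 2, 2, 2]
step 2: w=[0.0000, 0.0000, 0.0000, 0.1429, 0.1429, 0.1429, 0.1429, 0.1429, 0.1429, 0.1429]  mean=-1.3700  Neff=7.0000  idx=[3, 4, 4, 5, 6, 6, 7, 8, 8, 9]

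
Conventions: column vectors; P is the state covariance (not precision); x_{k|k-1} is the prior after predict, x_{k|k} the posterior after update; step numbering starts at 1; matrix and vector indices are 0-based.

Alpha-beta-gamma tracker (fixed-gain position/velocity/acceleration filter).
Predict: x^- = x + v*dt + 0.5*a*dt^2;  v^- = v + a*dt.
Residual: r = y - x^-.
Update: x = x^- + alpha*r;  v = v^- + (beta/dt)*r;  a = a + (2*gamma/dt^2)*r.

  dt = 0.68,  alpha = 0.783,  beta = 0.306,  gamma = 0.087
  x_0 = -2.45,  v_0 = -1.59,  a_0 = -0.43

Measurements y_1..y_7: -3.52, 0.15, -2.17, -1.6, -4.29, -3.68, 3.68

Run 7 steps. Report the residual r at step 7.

resid = 7.8627

step 1: x_pred=-3.6306  r=0.1106  x^+=-3.5440  v^+=-1.8326  a^+=-0.3884
step 2: x_pred=-4.8800  r=5.0300  x^+=-0.9415  v^+=0.1668  a^+=1.5044
step 3: x_pred=-0.4803  r=-1.6897  x^+=-1.8033  v^+=0.4294  a^+=0.8686
step 4: x_pred=-1.3105  r=-0.2895  x^+=-1.5372  v^+=0.8897  a^+=0.7596
step 5: x_pred=-0.7565  r=-3.5335  x^+=-3.5232  v^+=-0.1838  a^+=-0.5700
step 6: x_pred=-3.7800  r=0.1000  x^+=-3.7017  v^+=-0.5264  a^+=-0.5324
step 7: x_pred=-4.1827  r=7.8627  x^+=1.9738  v^+=2.6498  a^+=2.4263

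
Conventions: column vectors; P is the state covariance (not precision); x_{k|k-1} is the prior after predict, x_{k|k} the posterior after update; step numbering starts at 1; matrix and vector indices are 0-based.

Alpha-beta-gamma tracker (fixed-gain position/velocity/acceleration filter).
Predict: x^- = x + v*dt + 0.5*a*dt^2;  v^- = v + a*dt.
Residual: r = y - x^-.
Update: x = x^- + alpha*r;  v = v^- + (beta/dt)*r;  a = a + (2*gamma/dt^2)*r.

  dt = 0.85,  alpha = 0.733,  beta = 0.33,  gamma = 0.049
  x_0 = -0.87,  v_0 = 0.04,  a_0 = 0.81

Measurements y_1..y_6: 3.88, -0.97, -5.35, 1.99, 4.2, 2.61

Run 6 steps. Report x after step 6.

step 1: x_pred=-0.5434  r=4.4234  x^+=2.6990  v^+=2.4458  a^+=1.4100
step 2: x_pred=5.2873  r=-6.2573  x^+=0.7007  v^+=1.2150  a^+=0.5613
step 3: x_pred=1.9362  r=-7.2862  x^+=-3.4046  v^+=-1.1367  a^+=-0.4270
step 4: x_pred=-4.5250  r=6.5150  x^+=0.2505  v^+=1.0297  a^+=0.4567
step 5: x_pred=1.2907  r=2.9093  x^+=3.4232  v^+=2.5473  a^+=0.8513
step 6: x_pred=5.8960  r=-3.2860  x^+=3.4874  v^+=1.9952  a^+=0.4056

x_post = 3.4874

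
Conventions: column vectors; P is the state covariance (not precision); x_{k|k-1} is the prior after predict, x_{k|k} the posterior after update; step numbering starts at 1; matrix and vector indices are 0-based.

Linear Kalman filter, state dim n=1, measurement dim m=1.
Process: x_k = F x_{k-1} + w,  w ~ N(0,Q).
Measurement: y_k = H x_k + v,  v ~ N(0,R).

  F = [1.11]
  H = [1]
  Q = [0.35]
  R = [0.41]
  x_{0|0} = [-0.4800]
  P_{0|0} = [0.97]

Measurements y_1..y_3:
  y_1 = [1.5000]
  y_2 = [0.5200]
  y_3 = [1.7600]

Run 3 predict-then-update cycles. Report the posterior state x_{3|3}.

x_post = [1.4132]

step 1: x^-=[-0.5328]  P^-=[1.5451]  S=[1.9551]  K=[0.7903]  nu=[2.0328]  x^+=[1.0737]  P^+=[0.3240]
step 2: x^-=[1.1918]  P^-=[0.7492]  S=[1.1592]  K=[0.6463]  nu=[-0.6718]  x^+=[0.7576]  P^+=[0.2650]
step 3: x^-=[0.8410]  P^-=[0.6765]  S=[1.0865]  K=[0.6226]  nu=[0.9190]  x^+=[1.4132]  P^+=[0.2553]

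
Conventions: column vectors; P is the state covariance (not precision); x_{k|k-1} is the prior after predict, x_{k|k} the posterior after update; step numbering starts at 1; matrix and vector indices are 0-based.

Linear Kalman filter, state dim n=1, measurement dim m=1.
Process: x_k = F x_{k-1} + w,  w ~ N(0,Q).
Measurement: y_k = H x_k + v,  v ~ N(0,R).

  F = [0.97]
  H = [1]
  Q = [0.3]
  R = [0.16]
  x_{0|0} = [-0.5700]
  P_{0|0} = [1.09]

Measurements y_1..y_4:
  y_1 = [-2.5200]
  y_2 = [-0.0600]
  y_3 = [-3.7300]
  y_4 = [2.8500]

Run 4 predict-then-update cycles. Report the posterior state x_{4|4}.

step 1: x^-=[-0.5529]  P^-=[1.3256]  S=[1.4856]  K=[0.8923]  nu=[-1.9671]  x^+=[-2.3081]  P^+=[0.1428]
step 2: x^-=[-2.2389]  P^-=[0.4343]  S=[0.5943]  K=[0.7308]  nu=[2.1789]  x^+=[-0.6466]  P^+=[0.1169]
step 3: x^-=[-0.6272]  P^-=[0.4100]  S=[0.5700]  K=[0.7193]  nu=[-3.1028]  x^+=[-2.8591]  P^+=[0.1151]
step 4: x^-=[-2.7733]  P^-=[0.4083]  S=[0.5683]  K=[0.7185]  nu=[5.6233]  x^+=[1.2668]  P^+=[0.1150]

x_post = [1.2668]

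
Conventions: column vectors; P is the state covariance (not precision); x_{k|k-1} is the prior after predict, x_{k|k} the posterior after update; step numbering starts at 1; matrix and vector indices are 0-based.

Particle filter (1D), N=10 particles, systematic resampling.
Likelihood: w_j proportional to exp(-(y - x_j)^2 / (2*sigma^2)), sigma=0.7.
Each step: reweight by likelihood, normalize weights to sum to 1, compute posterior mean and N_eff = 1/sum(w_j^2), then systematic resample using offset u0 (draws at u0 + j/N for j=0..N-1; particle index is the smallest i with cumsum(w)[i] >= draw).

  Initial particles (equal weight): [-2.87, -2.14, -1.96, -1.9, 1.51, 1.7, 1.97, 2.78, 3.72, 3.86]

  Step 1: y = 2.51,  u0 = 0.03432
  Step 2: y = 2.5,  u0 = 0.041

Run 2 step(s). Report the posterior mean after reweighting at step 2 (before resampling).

step 1: w=[0.0000, 0.0000, 0.0000, 0.0000, 0.1233, 0.1751, 0.2540, 0.3175, 0.0768, 0.0533]  mean=2.3582  Neff=4.5465  idx=[4, 5, 5, 6, 6, 6, 7, 7, 7, 8]
step 2: w=[0.0553, 0.0783, 0.0783, 0.1129, 0.1129, 0.1129, 0.1388, 0.1388, 0.1388, 0.0329]  mean=2.2973  Neff=8.8919  idx=[0, 2, 3, 4, 5, 5, 6, 7, 8, 8]

post_mean = 2.2973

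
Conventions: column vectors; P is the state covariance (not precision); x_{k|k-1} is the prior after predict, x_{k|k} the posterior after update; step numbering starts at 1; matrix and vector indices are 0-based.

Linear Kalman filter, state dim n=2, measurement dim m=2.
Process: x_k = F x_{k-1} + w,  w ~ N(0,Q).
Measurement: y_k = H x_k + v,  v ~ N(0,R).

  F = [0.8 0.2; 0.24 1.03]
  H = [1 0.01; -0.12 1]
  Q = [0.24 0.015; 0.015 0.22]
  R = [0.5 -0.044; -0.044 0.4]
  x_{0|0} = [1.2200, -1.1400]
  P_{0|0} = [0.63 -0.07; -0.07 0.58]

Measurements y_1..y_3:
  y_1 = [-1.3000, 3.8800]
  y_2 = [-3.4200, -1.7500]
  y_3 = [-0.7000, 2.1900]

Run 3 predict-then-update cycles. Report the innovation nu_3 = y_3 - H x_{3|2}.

step 1: x^-=[0.7480, -0.8814]  P^-=[0.6440 0.1944; 0.1944 0.8370]  S=[1.1480 0.0813; 0.0813 1.1996]  K=[0.5584 0.0598; 0.1292 0.6695]  nu=[-2.0392, 4.8512]  x^+=[-0.1007, 2.1030]  P^+=[0.2763 0.0325; 0.0325 0.2660]
step 2: x^-=[0.3401, 2.1419]  P^-=[0.4379 0.1512; 0.1512 0.5342]  S=[0.9409 0.0598; 0.0598 0.9042]  K=[0.4620 0.0785; 0.1306 0.5621]  nu=[-3.7815, -3.8511]  x^+=[-1.7093, -0.5167]  P^+=[0.2271 0.0383; 0.0383 0.2237]
step 3: x^-=[-1.4708, -0.9424]  P^-=[0.4066 0.1381; 0.1381 0.4894]  S=[0.9094 0.0501; 0.0501 0.8621]  K=[0.4443 0.0778; 0.1275 0.5410]  nu=[0.7802, 2.9559]  x^+=[-0.8940, 0.7563]  P^+=[0.2184 0.0378; 0.0378 0.2153]

innov = [0.7802, 2.9559]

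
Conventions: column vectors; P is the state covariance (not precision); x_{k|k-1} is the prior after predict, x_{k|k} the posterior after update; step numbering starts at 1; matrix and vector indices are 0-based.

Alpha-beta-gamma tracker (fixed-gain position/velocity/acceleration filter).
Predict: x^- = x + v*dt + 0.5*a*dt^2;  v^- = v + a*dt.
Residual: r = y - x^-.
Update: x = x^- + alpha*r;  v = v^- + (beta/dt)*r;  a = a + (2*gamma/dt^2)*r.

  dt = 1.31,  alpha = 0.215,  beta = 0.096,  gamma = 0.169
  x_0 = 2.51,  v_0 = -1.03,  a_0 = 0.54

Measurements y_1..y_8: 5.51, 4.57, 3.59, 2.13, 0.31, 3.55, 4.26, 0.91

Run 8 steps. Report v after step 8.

v_post = -13.6191

step 1: x_pred=1.6240  r=3.8860  x^+=2.4595  v^+=-0.0378  a^+=1.3054
step 2: x_pred=3.5300  r=1.0400  x^+=3.7536  v^+=1.7484  a^+=1.5102
step 3: x_pred=7.3399  r=-3.7499  x^+=6.5337  v^+=3.4520  a^+=0.7716
step 4: x_pred=11.7178  r=-9.5878  x^+=9.6565  v^+=3.7602  a^+=-1.1168
step 5: x_pred=13.6241  r=-13.3141  x^+=10.7615  v^+=1.3215  a^+=-3.7391
step 6: x_pred=9.2844  r=-5.7344  x^+=8.0515  v^+=-3.9969  a^+=-4.8685
step 7: x_pred=-1.3619  r=5.6219  x^+=-0.1532  v^+=-9.9627  a^+=-3.7612
step 8: x_pred=-16.4317  r=17.3417  x^+=-12.7032  v^+=-13.6191  a^+=-0.3457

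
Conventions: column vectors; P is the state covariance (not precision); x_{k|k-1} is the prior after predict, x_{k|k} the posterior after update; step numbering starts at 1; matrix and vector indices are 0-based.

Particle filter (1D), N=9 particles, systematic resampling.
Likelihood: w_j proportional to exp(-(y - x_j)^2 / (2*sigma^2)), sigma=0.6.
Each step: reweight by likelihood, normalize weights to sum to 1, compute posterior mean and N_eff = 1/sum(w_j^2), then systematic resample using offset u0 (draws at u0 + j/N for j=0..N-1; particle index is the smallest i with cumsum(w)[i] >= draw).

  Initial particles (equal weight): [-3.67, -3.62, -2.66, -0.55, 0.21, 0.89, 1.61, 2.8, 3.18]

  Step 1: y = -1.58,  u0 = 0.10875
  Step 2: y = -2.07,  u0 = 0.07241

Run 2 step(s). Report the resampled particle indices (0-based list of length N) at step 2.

resampled_idx = [0, 0, 1, 1, 2, 2, 3, 3, 5]

step 1: w=[0.0052, 0.0070, 0.4454, 0.5157, 0.0263, 0.0005, 0.0000, 0.0000, 0.0000]  mean=-1.5068  Neff=2.1502  idx=[2, 2, 2, 2, 3, 3, 3, 3, 4]
step 2: w=[0.2346, 0.2346, 0.2346, 0.2346, 0.0154, 0.0154, 0.0154, 0.0154, 0.0003]  mean=-2.5295  Neff=4.5244  idx=[0, 0, 1, 1, 2, 2, 3, 3, 5]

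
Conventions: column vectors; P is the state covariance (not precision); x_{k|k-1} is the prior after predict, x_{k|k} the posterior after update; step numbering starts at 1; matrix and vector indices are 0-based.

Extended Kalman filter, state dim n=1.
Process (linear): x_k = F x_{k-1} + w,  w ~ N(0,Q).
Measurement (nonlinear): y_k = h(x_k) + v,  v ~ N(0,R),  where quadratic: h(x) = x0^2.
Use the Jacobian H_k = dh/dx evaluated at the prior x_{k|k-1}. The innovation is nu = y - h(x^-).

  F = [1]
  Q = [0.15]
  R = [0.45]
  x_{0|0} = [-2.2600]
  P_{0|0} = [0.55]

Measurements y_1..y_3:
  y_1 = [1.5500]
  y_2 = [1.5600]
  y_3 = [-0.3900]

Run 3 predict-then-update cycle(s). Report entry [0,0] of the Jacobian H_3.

H_jac[0,0] = -2.6421

step 1: x^-=[-2.2600]  P^-=[0.7000]  H_jac=[-4.5200]  S=[14.7513]  K=[-0.2145]  nu=[-3.5576]  x^+=[-1.4969]  P^+=[0.0214]
step 2: x^-=[-1.4969]  P^-=[0.1714]  H_jac=[-2.9939]  S=[1.9859]  K=[-0.2583]  nu=[-0.6808]  x^+=[-1.3211]  P^+=[0.0388]
step 3: x^-=[-1.3211]  P^-=[0.1888]  H_jac=[-2.6421]  S=[1.7682]  K=[-0.2822]  nu=[-2.1352]  x^+=[-0.7186]  P^+=[0.0481]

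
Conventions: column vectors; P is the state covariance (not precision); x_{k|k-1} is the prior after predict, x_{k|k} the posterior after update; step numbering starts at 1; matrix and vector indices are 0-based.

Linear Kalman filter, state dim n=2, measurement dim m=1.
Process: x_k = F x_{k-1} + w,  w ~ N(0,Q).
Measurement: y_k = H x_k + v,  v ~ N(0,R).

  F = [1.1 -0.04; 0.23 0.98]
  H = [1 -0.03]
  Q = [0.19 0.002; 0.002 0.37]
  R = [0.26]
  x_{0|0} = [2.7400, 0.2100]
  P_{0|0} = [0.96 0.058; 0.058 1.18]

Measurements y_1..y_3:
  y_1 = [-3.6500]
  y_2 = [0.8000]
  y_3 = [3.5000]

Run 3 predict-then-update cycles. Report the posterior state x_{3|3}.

step 1: x^-=[3.0056, 0.8360]  P^-=[1.3484 0.2606; 0.2606 1.5802]  S=[1.5942]  K=[0.8409; 0.1337]  nu=[-6.6305]  x^+=[-2.5701, -0.0508]  P^+=[0.2211 0.0813; 0.0813 1.5517]
step 2: x^-=[-2.8251, -0.6409]  P^-=[0.4528 0.0840; 0.0840 1.9086]  S=[0.7095]  K=[0.6347; 0.0377]  nu=[3.6059]  x^+=[-0.5365, -0.5049]  P^+=[0.1670 0.0670; 0.0670 1.9076]
step 3: x^-=[-0.5700, -0.6182]  P^-=[0.3893 0.0411; 0.0411 2.2411]  S=[0.6488]  K=[0.5981; -0.0402]  nu=[4.0514]  x^+=[1.8530, -0.7812]  P^+=[0.1572 0.0567; 0.0567 2.2401]

x_post = [1.8530, -0.7812]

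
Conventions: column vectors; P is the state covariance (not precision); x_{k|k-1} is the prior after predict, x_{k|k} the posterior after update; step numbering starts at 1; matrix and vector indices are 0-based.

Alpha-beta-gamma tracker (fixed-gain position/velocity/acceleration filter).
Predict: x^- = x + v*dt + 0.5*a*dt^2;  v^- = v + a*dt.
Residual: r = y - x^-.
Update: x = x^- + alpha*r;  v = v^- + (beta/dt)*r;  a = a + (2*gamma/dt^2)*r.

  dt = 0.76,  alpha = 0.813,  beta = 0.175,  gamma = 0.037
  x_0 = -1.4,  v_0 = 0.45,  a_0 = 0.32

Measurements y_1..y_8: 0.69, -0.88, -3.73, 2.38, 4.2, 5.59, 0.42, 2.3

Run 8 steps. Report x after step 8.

step 1: x_pred=-0.9656  r=1.6556  x^+=0.3804  v^+=1.0744  a^+=0.5321
step 2: x_pred=1.3506  r=-2.2306  x^+=-0.4629  v^+=0.9652  a^+=0.2463
step 3: x_pred=0.3418  r=-4.0718  x^+=-2.9686  v^+=0.2148  a^+=-0.2753
step 4: x_pred=-2.8848  r=5.2648  x^+=1.3955  v^+=1.2178  a^+=0.3992
step 5: x_pred=2.4363  r=1.7637  x^+=3.8702  v^+=1.9273  a^+=0.6251
step 6: x_pred=5.5155  r=0.0745  x^+=5.5761  v^+=2.4196  a^+=0.6347
step 7: x_pred=7.5982  r=-7.1782  x^+=1.7623  v^+=1.2490  a^+=-0.2850
step 8: x_pred=2.6293  r=-0.3293  x^+=2.3616  v^+=0.9566  a^+=-0.3272

x_post = 2.3616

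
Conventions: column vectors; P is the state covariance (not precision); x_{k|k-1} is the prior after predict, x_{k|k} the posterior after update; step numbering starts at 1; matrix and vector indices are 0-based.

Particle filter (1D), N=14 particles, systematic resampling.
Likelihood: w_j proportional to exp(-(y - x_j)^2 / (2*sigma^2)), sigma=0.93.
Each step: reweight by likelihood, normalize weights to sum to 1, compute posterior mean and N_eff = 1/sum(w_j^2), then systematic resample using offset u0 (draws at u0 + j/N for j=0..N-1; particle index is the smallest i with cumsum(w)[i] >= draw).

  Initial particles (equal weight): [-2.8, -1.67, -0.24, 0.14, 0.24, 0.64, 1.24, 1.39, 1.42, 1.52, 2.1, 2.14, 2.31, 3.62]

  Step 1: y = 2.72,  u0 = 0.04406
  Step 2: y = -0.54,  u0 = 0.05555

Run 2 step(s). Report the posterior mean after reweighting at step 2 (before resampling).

post_mean = 1.5065

step 1: w=[0.0000, 0.0000, 0.0013, 0.0045, 0.0060, 0.0173, 0.0594, 0.0757, 0.0793, 0.0916, 0.1686, 0.1734, 0.1911, 0.1318]  mean=2.0873  Neff=7.3164  idx=[6, 7, 8, 9, 9, 10, 10, 11, 11, 12, 12, 12, 13, 13]
step 2: w=[0.2459, 0.1782, 0.1666, 0.1321, 0.1321, 0.0273, 0.0273, 0.0242, 0.0242, 0.0140, 0.0140, 0.0140, 0.0001, 0.0001]  mean=1.5065  Neff=6.3245  idx=[0, 0, 0, 1, 1, 1, 2, 2, 3, 3, 4, 4, 7, 10]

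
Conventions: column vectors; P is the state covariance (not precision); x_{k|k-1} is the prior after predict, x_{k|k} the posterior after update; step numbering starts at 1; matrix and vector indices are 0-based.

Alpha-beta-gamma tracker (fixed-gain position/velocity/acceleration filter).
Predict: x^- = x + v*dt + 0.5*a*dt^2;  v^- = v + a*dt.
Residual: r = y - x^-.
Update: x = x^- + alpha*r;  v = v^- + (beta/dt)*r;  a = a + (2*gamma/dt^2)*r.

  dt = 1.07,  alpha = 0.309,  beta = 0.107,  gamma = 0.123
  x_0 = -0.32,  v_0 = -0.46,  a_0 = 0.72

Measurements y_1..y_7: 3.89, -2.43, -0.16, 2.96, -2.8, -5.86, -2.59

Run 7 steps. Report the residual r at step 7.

resid = 3.4867

step 1: x_pred=-0.4000  r=4.2900  x^+=0.9256  v^+=0.7394  a^+=1.6418
step 2: x_pred=2.6566  r=-5.0866  x^+=1.0848  v^+=1.9875  a^+=0.5488
step 3: x_pred=3.5256  r=-3.6856  x^+=2.3867  v^+=2.2062  a^+=-0.2431
step 4: x_pred=4.6082  r=-1.6482  x^+=4.0989  v^+=1.7813  a^+=-0.5972
step 5: x_pred=5.6630  r=-8.4630  x^+=3.0479  v^+=0.2960  a^+=-2.4156
step 6: x_pred=1.9818  r=-7.8418  x^+=-0.4413  v^+=-3.0729  a^+=-4.1005
step 7: x_pred=-6.0767  r=3.4867  x^+=-4.9993  v^+=-7.1118  a^+=-3.3514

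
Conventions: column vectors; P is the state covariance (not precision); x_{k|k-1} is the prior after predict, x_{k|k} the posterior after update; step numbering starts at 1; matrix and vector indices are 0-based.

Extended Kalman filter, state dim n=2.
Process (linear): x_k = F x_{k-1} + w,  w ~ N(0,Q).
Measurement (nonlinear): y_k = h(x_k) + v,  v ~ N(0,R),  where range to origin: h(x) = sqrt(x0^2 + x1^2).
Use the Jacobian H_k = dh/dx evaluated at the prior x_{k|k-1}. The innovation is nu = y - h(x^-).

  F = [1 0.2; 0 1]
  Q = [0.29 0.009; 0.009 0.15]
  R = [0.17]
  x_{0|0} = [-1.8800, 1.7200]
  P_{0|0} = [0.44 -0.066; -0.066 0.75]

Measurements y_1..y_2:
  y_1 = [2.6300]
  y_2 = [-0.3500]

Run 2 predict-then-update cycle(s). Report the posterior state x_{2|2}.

step 1: x^-=[-1.5360, 1.7200]  P^-=[0.7336 0.0930; 0.0930 0.9000]  H_jac=[-0.6661 0.7459]  S=[0.9038]  K=[-0.4639; 0.6742]  nu=[0.3240]  x^+=[-1.6863, 1.9384]  P^+=[0.5391 0.3757; 0.3757 0.4892]
step 2: x^-=[-1.2986, 1.9384]  P^-=[0.9989 0.4825; 0.4825 0.6392]  H_jac=[-0.5566 0.8308]  S=[0.4744]  K=[-0.3270; 0.5533]  nu=[-2.6832]  x^+=[-0.4213, 0.4539]  P^+=[0.9482 0.5683; 0.5683 0.4940]

x_post = [-0.4213, 0.4539]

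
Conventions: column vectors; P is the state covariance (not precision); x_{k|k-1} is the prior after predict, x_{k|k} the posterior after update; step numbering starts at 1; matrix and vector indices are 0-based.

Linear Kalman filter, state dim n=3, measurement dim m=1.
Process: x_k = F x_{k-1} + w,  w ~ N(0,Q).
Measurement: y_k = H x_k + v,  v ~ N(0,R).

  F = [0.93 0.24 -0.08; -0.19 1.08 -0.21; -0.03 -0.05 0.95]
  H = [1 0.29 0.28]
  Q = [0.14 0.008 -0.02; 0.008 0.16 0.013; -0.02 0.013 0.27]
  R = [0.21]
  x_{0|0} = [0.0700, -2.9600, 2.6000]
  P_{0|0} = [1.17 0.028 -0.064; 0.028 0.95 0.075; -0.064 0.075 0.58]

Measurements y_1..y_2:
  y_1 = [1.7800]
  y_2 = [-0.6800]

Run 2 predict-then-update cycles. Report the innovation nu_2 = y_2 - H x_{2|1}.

step 1: x^-=[-0.8533, -3.7561, 2.6159]  P^-=[1.2295 0.0854 -0.1489; 0.0854 1.2853 -0.0591; -0.1489 -0.0591 0.7935]  S=[1.5663]  K=[0.7741; 0.2819; 0.0358]  nu=[2.9901]  x^+=[1.4615, -2.9132, 2.7230]  P^+=[0.2908 -0.2565 -0.1924; -0.2565 1.1608 -0.0749; -0.1924 -0.0749 0.7915]
step 2: x^-=[0.4422, -3.9958, 2.6887]  P^-=[0.3805 0.0698 -0.2762; 0.0698 1.6832 -0.2442; -0.2762 -0.2442 1.0048]  S=[0.6569]  K=[0.4922; 0.7452; -0.1000]  nu=[-0.7162]  x^+=[0.0896, -4.5295, 2.7603]  P^+=[0.2213 -0.1712 -0.2439; -0.1712 1.3184 -0.1952; -0.2439 -0.1952 0.9982]

innov = [-0.7162]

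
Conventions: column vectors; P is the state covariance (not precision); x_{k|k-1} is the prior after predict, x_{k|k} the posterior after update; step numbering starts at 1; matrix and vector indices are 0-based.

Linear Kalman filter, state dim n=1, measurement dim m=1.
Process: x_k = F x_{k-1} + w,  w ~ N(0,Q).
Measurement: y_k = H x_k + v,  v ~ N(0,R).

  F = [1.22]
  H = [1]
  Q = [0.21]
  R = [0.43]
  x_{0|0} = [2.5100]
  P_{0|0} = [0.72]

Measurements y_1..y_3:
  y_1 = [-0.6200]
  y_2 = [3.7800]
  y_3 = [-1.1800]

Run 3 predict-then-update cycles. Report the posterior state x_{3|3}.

step 1: x^-=[3.0622]  P^-=[1.2816]  S=[1.7116]  K=[0.7488]  nu=[-3.6822]  x^+=[0.3050]  P^+=[0.3220]
step 2: x^-=[0.3722]  P^-=[0.6892]  S=[1.1192]  K=[0.6158]  nu=[3.4078]  x^+=[2.4707]  P^+=[0.2648]
step 3: x^-=[3.0143]  P^-=[0.6041]  S=[1.0341]  K=[0.5842]  nu=[-4.1943]  x^+=[0.5640]  P^+=[0.2512]

x_post = [0.5640]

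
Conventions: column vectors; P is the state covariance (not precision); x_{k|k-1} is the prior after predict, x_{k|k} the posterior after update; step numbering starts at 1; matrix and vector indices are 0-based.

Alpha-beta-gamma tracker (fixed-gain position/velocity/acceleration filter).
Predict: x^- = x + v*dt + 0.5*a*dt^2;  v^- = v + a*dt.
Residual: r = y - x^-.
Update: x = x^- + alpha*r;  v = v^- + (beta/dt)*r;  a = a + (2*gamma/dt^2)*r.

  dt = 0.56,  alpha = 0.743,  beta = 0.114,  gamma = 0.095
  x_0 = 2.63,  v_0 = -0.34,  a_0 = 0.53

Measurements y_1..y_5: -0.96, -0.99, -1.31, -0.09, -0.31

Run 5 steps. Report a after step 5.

a_post = 1.7507

step 1: x_pred=2.5227  r=-3.4827  x^+=-0.0649  v^+=-0.7522  a^+=-1.5801
step 2: x_pred=-0.7339  r=-0.2561  x^+=-0.9242  v^+=-1.6891  a^+=-1.7352
step 3: x_pred=-2.1422  r=0.8322  x^+=-1.5239  v^+=-2.4914  a^+=-1.2310
step 4: x_pred=-3.1121  r=3.0221  x^+=-0.8667  v^+=-2.5656  a^+=0.6000
step 5: x_pred=-2.2093  r=1.8993  x^+=-0.7981  v^+=-1.8430  a^+=1.7507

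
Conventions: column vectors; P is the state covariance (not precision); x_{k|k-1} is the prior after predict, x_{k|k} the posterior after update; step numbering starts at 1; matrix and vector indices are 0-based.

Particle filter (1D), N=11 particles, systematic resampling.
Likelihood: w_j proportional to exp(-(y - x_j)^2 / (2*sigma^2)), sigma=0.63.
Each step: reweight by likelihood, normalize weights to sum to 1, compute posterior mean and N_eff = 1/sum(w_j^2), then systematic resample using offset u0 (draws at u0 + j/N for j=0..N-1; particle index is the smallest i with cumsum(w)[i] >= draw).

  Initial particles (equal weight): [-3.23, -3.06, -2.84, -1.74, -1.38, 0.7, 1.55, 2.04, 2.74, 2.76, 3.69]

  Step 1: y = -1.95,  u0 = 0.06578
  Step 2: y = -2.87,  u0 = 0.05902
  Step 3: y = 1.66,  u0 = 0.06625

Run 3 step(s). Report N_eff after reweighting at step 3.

N_eff = 1.2201

step 1: w=[0.0548, 0.0914, 0.1591, 0.4082, 0.2866, 0.0001, 0.0000, 0.0000, 0.0000, 0.0000, 0.0000]  mean=-2.0139  Neff=3.5043  idx=[1, 2, 2, 3, 3, 3, 3, 3, 4, 4, 4]
step 2: w=[0.2310, 0.2414, 0.2414, 0.0484, 0.0484, 0.0484, 0.0484, 0.0484, 0.0147, 0.0147, 0.0147]  mean=-2.5601  Neff=5.4858  idx=[0, 0, 1, 1, 1, 2, 2, 2, 4, 6, 8]
step 3: w=[0.0000, 0.0000, 0.0000, 0.0000, 0.0000, 0.0000, 0.0000, 0.0000, 0.0487, 0.0487, 0.9027]  mean=-1.4150  Neff=1.2201  idx=[9, 10, 10, 10, 10, 10, 10, 10, 10, 10, 10]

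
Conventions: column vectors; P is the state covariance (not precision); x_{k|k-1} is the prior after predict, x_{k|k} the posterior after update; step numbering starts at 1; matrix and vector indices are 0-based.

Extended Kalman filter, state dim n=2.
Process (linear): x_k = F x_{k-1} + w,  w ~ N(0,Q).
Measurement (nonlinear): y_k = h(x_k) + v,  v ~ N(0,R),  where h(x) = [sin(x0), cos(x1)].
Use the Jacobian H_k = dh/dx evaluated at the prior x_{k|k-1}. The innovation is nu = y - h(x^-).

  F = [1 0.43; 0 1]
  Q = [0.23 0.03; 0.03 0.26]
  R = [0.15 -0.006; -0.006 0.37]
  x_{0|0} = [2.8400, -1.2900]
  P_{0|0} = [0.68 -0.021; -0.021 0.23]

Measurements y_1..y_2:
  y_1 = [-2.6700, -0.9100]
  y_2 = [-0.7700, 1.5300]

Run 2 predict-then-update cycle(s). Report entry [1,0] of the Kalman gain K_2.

K[1,0] = 0.1245

step 1: x^-=[2.2853, -1.2900]  P^-=[0.9345 0.1079; 0.1079 0.4900]  H_jac=[-0.6552 0.0000; 0.0000 0.9608]  S=[0.5512 -0.0739; -0.0739 0.8224]  K=[-1.1073 0.0265; -0.0521 0.5678]  nu=[-3.4254, -1.1871]  x^+=[6.0467, -1.7856]  P^+=[0.2537 0.0171; 0.0171 0.2190]
step 2: x^-=[5.2789, -1.7856]  P^-=[0.5389 0.1413; 0.1413 0.4790]  H_jac=[0.5367 0.0000; 0.0000 0.9770]  S=[0.3052 0.0681; 0.0681 0.8272]  K=[0.9274 0.0905; 0.1245 0.5555]  nu=[0.0738, 1.7431]  x^+=[5.5052, -0.8081]  P^+=[0.2582 0.0286; 0.0286 0.2096]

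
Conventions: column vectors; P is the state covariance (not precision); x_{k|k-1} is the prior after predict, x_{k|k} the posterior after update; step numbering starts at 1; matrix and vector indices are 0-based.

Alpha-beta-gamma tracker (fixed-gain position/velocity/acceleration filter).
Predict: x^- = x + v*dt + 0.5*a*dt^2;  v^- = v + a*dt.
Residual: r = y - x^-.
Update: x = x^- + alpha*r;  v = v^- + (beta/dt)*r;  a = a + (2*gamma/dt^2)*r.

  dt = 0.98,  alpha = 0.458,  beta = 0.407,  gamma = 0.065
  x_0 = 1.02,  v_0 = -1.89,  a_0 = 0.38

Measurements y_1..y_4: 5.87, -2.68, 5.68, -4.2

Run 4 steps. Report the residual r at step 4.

step 1: x_pred=-0.6497  r=6.5197  x^+=2.3363  v^+=1.1901  a^+=1.2625
step 2: x_pred=4.1088  r=-6.7888  x^+=0.9996  v^+=-0.3921  a^+=0.3436
step 3: x_pred=0.7803  r=4.8997  x^+=3.0243  v^+=1.9795  a^+=1.0068
step 4: x_pred=5.4477  r=-9.6477  x^+=1.0291  v^+=-1.0406  a^+=-0.2991

resid = -9.6477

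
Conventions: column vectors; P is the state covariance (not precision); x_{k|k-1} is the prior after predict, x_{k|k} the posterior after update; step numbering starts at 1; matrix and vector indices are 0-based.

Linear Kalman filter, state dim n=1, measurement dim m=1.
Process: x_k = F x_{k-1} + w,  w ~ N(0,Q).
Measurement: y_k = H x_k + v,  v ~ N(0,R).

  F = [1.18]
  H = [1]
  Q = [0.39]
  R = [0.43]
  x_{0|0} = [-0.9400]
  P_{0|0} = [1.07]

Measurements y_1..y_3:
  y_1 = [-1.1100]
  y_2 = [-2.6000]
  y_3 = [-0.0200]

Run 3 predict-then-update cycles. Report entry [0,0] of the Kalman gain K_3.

K[0,0] = 0.6481

step 1: x^-=[-1.1092]  P^-=[1.8799]  S=[2.3099]  K=[0.8138]  nu=[-0.0008]  x^+=[-1.1099]  P^+=[0.3500]
step 2: x^-=[-1.3096]  P^-=[0.8773]  S=[1.3073]  K=[0.6711]  nu=[-1.2904]  x^+=[-2.1756]  P^+=[0.2886]
step 3: x^-=[-2.5672]  P^-=[0.7918]  S=[1.2218]  K=[0.6481]  nu=[2.5472]  x^+=[-0.9165]  P^+=[0.2787]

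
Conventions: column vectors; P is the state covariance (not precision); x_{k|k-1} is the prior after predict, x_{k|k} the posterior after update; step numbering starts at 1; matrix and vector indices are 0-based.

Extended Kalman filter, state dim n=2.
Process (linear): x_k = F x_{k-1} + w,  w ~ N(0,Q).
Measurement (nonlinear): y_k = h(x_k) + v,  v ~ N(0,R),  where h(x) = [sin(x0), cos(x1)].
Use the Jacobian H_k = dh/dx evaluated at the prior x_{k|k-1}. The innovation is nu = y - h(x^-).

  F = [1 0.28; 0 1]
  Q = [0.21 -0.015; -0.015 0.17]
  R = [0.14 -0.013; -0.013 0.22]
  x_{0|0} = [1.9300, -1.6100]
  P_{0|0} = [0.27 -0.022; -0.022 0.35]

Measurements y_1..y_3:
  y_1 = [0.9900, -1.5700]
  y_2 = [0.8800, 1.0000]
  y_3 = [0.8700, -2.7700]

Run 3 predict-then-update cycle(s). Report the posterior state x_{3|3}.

x_post = [0.6924, -3.4142]

step 1: x^-=[1.4792, -1.6100]  P^-=[0.4951 0.0610; 0.0610 0.5200]  H_jac=[0.0915 0.0000; 0.0000 0.9992]  S=[0.1441 -0.0074; -0.0074 0.7392]  K=[0.3186 0.0857; 0.0750 0.7037]  nu=[-0.0058, -1.5308]  x^+=[1.3462, -2.6876]  P^+=[0.4755 0.0147; 0.0147 0.1540]
step 2: x^-=[0.5937, -2.6876]  P^-=[0.7058 0.0428; 0.0428 0.3240]  H_jac=[0.8289 0.0000; 0.0000 0.4385]  S=[0.6249 0.0026; 0.0026 0.2823]  K=[0.9359 0.0580; 0.0547 0.5027]  nu=[0.3206, 1.8987]  x^+=[1.0039, -1.7155]  P^+=[0.1572 0.0014; 0.0014 0.2506]
step 3: x^-=[0.5235, -1.7155]  P^-=[0.3876 0.0565; 0.0565 0.4206]  H_jac=[0.8661 0.0000; 0.0000 0.9895]  S=[0.4307 0.0354; 0.0354 0.6318]  K=[0.7756 0.0450; 0.0597 0.6553]  nu=[0.3701, -2.6258]  x^+=[0.6924, -3.4142]  P^+=[0.1247 -0.0002; -0.0002 0.1449]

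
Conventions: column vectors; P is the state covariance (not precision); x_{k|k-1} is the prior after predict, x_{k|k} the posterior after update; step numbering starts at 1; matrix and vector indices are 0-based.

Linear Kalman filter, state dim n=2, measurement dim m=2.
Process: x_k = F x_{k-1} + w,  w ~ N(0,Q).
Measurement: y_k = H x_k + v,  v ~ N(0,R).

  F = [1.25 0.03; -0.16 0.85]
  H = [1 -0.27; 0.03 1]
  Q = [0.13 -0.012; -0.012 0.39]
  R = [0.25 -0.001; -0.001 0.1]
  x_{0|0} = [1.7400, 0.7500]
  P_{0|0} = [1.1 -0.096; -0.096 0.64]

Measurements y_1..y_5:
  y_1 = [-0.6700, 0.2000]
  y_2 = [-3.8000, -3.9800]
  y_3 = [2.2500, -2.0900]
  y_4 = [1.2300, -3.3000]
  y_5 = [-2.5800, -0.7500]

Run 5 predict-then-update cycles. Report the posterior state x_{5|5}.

x_post = [-1.7679, -0.9309]

step 1: x^-=[2.1975, 0.3591]  P^-=[1.8421 -0.3172; -0.3172 0.9067]  S=[2.3295 -0.5052; -0.5052 0.9893]  K=[0.8660 0.1774; -0.0501 0.8813]  nu=[-2.7705, -0.2250]  x^+=[-0.2418, 0.2997]  P^+=[0.2191 0.0103; 0.0103 0.0879]
step 2: x^-=[-0.2932, 0.2935]  P^-=[0.4732 -0.0427; -0.0427 0.4563]  S=[0.7795 -0.1523; -0.1523 0.5542]  K=[0.6465 0.1263; -0.0553 0.8059]  nu=[-3.4275, -4.2647]  x^+=[-3.0480, -2.9538]  P^+=[0.1634 0.0071; 0.0071 0.0804]
step 3: x^-=[-3.8986, -2.0230]  P^-=[0.3859 -0.0351; -0.0351 0.4504]  S=[0.6878 -0.1459; -0.1459 0.5486]  K=[0.5997 0.1165; -0.0574 0.8037]  nu=[5.6023, 0.0500]  x^+=[-0.5332, -2.3046]  P^+=[0.1516 0.0065; 0.0065 0.0802]
step 4: x^-=[-0.7356, -1.8736]  P^-=[0.3674 -0.0334; -0.0334 0.4501]  S=[0.6682 -0.1446; -0.1446 0.5484]  K=[0.5880 0.1143; -0.0579 0.8036]  nu=[1.4597, -1.4044]  x^+=[-0.0377, -3.0867]  P^+=[0.1486 0.0064; 0.0064 0.0802]
step 5: x^-=[-0.1398, -2.6176]  P^-=[0.3628 -0.0329; -0.0329 0.4500]  S=[0.6633 -0.1443; -0.1443 0.5484]  K=[0.5850 0.1137; -0.0580 0.8036]  nu=[-3.1470, 1.8718]  x^+=[-1.7679, -0.9309]  P^+=[0.1479 0.0064; 0.0064 0.0802]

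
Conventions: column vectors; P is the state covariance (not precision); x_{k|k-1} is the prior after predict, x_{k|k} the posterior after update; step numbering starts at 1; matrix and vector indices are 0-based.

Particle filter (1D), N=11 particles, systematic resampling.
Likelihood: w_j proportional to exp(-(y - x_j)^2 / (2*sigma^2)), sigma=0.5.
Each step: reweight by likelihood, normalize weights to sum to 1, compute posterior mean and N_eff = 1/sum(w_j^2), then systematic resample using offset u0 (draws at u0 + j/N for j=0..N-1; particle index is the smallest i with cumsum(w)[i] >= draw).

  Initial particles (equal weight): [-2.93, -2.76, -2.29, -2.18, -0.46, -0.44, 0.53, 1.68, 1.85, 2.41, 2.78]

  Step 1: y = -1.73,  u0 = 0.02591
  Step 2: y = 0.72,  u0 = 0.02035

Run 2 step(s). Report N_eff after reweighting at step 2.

step 1: w=[0.0386, 0.0825, 0.3677, 0.4592, 0.0273, 0.0247, 0.0000, 0.0000, 0.0000, 0.0000, 0.0000]  mean=-2.2072  Neff=2.8117  idx=[0, 1, 2, 2, 2, 2, 3, 3, 3, 3, 3]
step 2: w=[0.0000, 0.0001, 0.0447, 0.0447, 0.0447, 0.0447, 0.1642, 0.1642, 0.1642, 0.1642, 0.1642]  mean=-2.1997  Neff=7.0031  idx=[2, 4, 6, 6, 7, 7, 8, 8, 9, 10, 10]

N_eff = 7.0031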